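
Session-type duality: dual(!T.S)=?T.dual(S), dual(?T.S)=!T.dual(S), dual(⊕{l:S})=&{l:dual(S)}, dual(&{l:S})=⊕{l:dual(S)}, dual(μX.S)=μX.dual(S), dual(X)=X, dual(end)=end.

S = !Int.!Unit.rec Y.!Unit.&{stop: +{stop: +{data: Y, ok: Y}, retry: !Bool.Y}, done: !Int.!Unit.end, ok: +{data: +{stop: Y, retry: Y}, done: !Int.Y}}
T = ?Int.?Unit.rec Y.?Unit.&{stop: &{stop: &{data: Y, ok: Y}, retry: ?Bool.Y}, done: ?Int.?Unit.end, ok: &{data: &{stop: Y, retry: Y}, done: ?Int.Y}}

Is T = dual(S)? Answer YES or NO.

NO

!Int ‖ ?Int  ok
  !Unit ‖ ?Unit  ok
    rec Y ‖ rec Y  ok (binder kept)
      !Unit ‖ ?Unit  ok
        &{stop,done,ok} ‖ &{stop,done,ok}  ✗ choice polarity not flipped — not dual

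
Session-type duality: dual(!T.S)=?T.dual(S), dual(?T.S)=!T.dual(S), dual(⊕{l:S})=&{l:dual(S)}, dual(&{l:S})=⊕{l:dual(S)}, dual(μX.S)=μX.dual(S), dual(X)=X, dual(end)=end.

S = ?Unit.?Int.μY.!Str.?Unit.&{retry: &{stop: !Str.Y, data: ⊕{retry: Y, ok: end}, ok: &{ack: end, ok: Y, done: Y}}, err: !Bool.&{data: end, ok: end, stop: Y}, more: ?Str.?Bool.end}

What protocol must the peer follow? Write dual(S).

?Unit ↦ !Unit
  ?Int ↦ !Int
    μY ↦ μY  (μ self-dual)
      !Str ↦ ?Str
        ?Unit ↦ !Unit
          &{retry,err,more} ↦ ⊕{retry,err,more}  (external→internal)
            [retry]
              &{stop,data,ok} ↦ ⊕{stop,data,ok}  (external→internal)
                [stop]
                  !Str ↦ ?Str
                    Y self-dual
                [data]
                  ⊕{retry,ok} ↦ &{retry,ok}  (internal→external)
                    [retry]
                      Y self-dual
                    [ok]
                      end self-dual
                [ok]
                  &{ack,ok,done} ↦ ⊕{ack,ok,done}  (external→internal)
                    [ack]
                      end self-dual
                    [ok]
                      Y self-dual
                    [done]
                      Y self-dual
            [err]
              !Bool ↦ ?Bool
                &{data,ok,stop} ↦ ⊕{data,ok,stop}  (external→internal)
                  [data]
                    end self-dual
                  [ok]
                    end self-dual
                  [stop]
                    Y self-dual
            [more]
              ?Str ↦ !Str
                ?Bool ↦ !Bool
                  end self-dual

!Unit.!Int.μY.?Str.!Unit.⊕{retry: ⊕{stop: ?Str.Y, data: &{retry: Y, ok: end}, ok: ⊕{ack: end, ok: Y, done: Y}}, err: ?Bool.⊕{data: end, ok: end, stop: Y}, more: !Str.!Bool.end}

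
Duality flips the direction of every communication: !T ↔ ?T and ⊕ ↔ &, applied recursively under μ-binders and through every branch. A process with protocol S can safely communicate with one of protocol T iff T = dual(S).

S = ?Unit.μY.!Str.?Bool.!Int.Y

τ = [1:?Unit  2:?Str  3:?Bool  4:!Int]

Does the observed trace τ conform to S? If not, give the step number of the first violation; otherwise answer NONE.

@1 ?Unit  match  now at μY.…
@2 got ?Str, protocol expects !Str  ✗

2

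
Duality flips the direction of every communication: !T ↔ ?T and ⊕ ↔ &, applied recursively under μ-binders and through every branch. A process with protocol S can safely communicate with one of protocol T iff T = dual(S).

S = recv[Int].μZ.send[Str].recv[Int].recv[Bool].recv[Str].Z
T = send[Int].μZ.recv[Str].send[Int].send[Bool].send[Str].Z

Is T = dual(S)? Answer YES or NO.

YES

recv[Int] | send[Int]  ✓
  μZ | μZ  ✓ (rec unchanged)
    send[Str] | recv[Str]  ✓
      recv[Int] | send[Int]  ✓
        recv[Bool] | send[Bool]  ✓
          recv[Str] | send[Str]  ✓
            Z | Z  ✓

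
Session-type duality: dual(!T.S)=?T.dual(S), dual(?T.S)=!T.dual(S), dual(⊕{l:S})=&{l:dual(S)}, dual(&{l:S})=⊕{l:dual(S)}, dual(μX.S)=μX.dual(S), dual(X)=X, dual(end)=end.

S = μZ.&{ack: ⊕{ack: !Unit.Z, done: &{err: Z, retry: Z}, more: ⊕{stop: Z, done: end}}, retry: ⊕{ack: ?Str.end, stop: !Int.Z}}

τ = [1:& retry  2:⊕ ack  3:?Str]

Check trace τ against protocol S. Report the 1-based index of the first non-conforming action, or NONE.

@1 & retry  match  now at ⊕{ack: ?Str.end, stop: !Int.μZ.…}
@2 ⊕ ack  match  now at ?Str.end
@3 ?Str  match  now at end
trace exhausted — no violation

NONE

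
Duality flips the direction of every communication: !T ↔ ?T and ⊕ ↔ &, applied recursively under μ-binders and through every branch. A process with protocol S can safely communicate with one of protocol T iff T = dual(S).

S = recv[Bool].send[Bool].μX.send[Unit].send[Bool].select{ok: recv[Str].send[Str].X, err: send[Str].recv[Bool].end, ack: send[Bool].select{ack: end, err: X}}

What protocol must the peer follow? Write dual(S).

recv[Bool] = send[Bool]
  send[Bool] = recv[Bool]
    μX = μX  (binder kept)
      send[Unit] = recv[Unit]
        send[Bool] = recv[Bool]
          select{ok,err,ack} = offer{ok,err,ack}  (select→offer)
            case ok:
              recv[Str] = send[Str]
                send[Str] = recv[Str]
                  X ↦ X
            case err:
              send[Str] = recv[Str]
                recv[Bool] = send[Bool]
                  end ↦ end
            case ack:
              send[Bool] = recv[Bool]
                select{ack,err} = offer{ack,err}  (select→offer)
                  case ack:
                    end ↦ end
                  case err:
                    X ↦ X

send[Bool].recv[Bool].μX.recv[Unit].recv[Bool].offer{ok: send[Str].recv[Str].X, err: recv[Str].send[Bool].end, ack: recv[Bool].offer{ack: end, err: X}}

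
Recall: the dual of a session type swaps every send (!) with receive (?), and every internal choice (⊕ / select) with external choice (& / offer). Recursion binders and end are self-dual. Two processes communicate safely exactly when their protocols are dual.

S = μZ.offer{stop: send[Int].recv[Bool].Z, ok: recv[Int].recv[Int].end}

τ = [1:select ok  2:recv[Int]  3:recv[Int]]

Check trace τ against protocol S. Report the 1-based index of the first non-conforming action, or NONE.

@1 got select ok, protocol expects offer stop or offer ok  ✗

1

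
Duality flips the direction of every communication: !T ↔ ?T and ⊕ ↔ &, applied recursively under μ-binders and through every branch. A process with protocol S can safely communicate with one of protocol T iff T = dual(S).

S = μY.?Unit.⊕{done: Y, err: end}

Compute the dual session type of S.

μY = μY  (rec unchanged)
  ?Unit = !Unit
    ⊕{done,err} = &{done,err}  (select→offer)
      case done:
        dual(Y) = Y
      case err:
        dual(end) = end

μY.!Unit.&{done: Y, err: end}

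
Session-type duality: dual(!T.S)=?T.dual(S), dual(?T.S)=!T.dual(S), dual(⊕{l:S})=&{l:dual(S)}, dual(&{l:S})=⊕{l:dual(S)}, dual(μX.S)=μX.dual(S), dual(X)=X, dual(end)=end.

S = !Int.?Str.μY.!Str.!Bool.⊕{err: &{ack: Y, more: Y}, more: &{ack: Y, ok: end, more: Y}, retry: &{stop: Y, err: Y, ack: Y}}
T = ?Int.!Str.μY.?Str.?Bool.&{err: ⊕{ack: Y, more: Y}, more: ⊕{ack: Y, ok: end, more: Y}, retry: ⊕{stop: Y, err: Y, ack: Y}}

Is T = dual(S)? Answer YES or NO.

YES

!Int | ?Int  ok
  ?Str | !Str  ok
    μY | μY  ok (rec unchanged)
      !Str | ?Str  ok
        !Bool | ?Bool  ok
          ⊕{err,more,retry} | &{err,more,retry}  ok label sets agree
            case err:
              &{ack,more} | ⊕{ack,more}  ok label sets agree
                case ack:
                  Y | Y  ok
                case more:
                  Y | Y  ok
            case more:
              &{ack,ok,more} | ⊕{ack,ok,more}  ok label sets agree
                case ack:
                  Y | Y  ok
                case ok:
                  end | end  ok
                case more:
                  Y | Y  ok
            case retry:
              &{stop,err,ack} | ⊕{stop,err,ack}  ok label sets agree
                case stop:
                  Y | Y  ok
                case err:
                  Y | Y  ok
                case ack:
                  Y | Y  ok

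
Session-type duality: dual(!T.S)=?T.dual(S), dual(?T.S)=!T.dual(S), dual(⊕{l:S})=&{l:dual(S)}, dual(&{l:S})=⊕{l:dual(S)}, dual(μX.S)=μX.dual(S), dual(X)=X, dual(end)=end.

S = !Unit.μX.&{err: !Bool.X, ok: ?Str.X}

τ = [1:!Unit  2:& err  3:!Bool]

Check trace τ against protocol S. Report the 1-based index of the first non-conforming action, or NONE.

NONE

step 1: !Unit  ok  residual = μX.…
step 2: & err  ok  residual = !Bool.μX.…
step 3: !Bool  ok  residual = μX.…
trace exhausted — no violation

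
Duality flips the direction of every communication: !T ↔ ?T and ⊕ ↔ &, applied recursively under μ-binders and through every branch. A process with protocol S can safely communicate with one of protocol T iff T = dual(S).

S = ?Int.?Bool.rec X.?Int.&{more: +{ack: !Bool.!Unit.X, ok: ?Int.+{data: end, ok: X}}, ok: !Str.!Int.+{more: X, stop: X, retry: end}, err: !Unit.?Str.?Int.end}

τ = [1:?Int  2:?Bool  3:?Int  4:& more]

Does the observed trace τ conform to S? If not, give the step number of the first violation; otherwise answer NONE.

[1] ?Int  ok  residual = ?Bool.rec X.…
[2] ?Bool  ok  residual = rec X.…
[3] ?Int  ok  residual = &{more: +{ack: !Bool.!Unit.rec X.…, ok: ?Int.+{data: end, ok: rec X.…}}, ok: !Str.!Int.+{more: rec X.…, stop: rec X.…, retry: end}, err: !Unit.?Str.?Int.end}
[4] & more  ok  residual = +{ack: !Bool.!Unit.rec X.…, ok: ?Int.+{data: end, ok: rec X.…}}
τ conforms to S (length 4)

NONE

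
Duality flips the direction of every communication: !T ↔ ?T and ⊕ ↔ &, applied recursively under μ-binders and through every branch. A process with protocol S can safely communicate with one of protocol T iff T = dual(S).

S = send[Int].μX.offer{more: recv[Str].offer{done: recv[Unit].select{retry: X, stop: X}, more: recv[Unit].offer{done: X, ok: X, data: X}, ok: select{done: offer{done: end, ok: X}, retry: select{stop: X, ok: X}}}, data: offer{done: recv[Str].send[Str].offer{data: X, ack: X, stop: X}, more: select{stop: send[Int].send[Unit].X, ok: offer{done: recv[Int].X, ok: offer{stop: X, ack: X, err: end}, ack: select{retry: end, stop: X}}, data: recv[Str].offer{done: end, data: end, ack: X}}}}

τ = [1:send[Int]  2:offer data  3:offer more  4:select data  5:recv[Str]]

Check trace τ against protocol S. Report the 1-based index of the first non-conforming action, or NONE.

NONE

step 1: send[Int]  match  cont: μX.…
step 2: offer data  match  cont: offer{done: recv[Str].send[Str].offer{data: μX.…, ack: μX.…, stop: μX.…}, more: select{stop: send[Int].send[Unit].μX.…, ok: offer{done: recv[Int].μX.…, ok: offer{stop: μX.…, ack: μX.…, err: end}, ack: select{retry: end, stop: μX.…}}, data: recv[Str].offer{done: end, data: end, ack: μX.…}}}
step 3: offer more  match  cont: select{stop: send[Int].send[Unit].μX.…, ok: offer{done: recv[Int].μX.…, ok: offer{stop: μX.…, ack: μX.…, err: end}, ack: select{retry: end, stop: μX.…}}, data: recv[Str].offer{done: end, data: end, ack: μX.…}}
step 4: select data  match  cont: recv[Str].offer{done: end, data: end, ack: μX.…}
step 5: recv[Str]  match  cont: offer{done: end, data: end, ack: μX.…}
τ conforms to S (length 5)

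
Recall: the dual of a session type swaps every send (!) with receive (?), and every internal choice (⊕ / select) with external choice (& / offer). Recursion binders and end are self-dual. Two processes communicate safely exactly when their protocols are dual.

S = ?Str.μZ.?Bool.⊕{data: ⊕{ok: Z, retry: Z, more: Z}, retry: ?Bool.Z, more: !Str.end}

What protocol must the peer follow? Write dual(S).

!Str.μZ.!Bool.&{data: &{ok: Z, retry: Z, more: Z}, retry: !Bool.Z, more: ?Str.end}

?Str = !Str
  μZ = μZ  (rec unchanged)
    ?Bool = !Bool
      ⊕{data,retry,more} = &{data,retry,more}  (⊕→&)
        case data:
          ⊕{ok,retry,more} = &{ok,retry,more}  (⊕→&)
            case ok:
              Z self-dual
            case retry:
              Z self-dual
            case more:
              Z self-dual
        case retry:
          ?Bool = !Bool
            Z self-dual
        case more:
          !Str = ?Str
            end self-dual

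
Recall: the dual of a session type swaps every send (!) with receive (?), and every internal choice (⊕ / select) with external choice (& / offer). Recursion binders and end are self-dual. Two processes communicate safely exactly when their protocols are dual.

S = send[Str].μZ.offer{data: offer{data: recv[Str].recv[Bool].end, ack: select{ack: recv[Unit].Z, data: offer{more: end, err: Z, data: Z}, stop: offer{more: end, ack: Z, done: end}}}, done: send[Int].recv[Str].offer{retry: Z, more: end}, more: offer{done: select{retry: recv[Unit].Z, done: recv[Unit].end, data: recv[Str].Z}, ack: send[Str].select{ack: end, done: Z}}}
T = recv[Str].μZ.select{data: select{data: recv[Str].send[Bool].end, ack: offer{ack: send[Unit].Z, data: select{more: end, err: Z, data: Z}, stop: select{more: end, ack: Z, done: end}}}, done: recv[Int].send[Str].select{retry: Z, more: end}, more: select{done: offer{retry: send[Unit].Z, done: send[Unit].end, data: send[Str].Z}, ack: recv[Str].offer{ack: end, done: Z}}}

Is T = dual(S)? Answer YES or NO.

send[Str] ‖ recv[Str]  match
  μZ ‖ μZ  match (binder kept)
    offer{data,done,more} ‖ select{data,done,more}  match labels match
      • data:
        offer{data,ack} ‖ select{data,ack}  match labels match
          • data:
            recv[Str] ‖ recv[Str]  ✗ same direction on both sides — not dual

NO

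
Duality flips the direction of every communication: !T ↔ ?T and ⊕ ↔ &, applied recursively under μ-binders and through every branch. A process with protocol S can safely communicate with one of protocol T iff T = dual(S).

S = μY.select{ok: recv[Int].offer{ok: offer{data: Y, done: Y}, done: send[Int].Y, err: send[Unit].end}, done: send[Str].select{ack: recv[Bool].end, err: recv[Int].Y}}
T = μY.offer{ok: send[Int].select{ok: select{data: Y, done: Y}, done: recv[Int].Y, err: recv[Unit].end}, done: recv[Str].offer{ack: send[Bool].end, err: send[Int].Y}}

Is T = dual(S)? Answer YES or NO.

YES

μY | μY  match (binder kept)
  select{ok,done} | offer{ok,done}  match same labels
    case ok:
      recv[Int] | send[Int]  match
        offer{ok,done,err} | select{ok,done,err}  match same labels
          case ok:
            offer{data,done} | select{data,done}  match same labels
              case data:
                Y | Y  match
              case done:
                Y | Y  match
          case done:
            send[Int] | recv[Int]  match
              Y | Y  match
          case err:
            send[Unit] | recv[Unit]  match
              end | end  match
    case done:
      send[Str] | recv[Str]  match
        select{ack,err} | offer{ack,err}  match same labels
          case ack:
            recv[Bool] | send[Bool]  match
              end | end  match
          case err:
            recv[Int] | send[Int]  match
              Y | Y  match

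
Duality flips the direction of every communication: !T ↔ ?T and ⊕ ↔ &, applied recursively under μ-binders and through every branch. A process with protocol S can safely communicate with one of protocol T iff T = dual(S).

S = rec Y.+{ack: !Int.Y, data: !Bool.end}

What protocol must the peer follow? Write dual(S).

rec Y → rec Y  (μ self-dual)
  +{ack,data} → &{ack,data}  (⊕→&)
    • ack:
      !Int → ?Int
        Y ↦ Y
    • data:
      !Bool → ?Bool
        end ↦ end

rec Y.&{ack: ?Int.Y, data: ?Bool.end}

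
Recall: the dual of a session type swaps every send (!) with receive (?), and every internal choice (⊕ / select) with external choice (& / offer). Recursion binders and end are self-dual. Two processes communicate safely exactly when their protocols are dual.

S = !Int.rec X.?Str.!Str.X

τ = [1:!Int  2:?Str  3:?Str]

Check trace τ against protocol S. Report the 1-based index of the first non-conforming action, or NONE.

step 1: !Int  ✓  cont: rec X.…
step 2: ?Str  ✓  cont: !Str.rec X.…
step 3: got ?Str, protocol expects !Str  ✗

3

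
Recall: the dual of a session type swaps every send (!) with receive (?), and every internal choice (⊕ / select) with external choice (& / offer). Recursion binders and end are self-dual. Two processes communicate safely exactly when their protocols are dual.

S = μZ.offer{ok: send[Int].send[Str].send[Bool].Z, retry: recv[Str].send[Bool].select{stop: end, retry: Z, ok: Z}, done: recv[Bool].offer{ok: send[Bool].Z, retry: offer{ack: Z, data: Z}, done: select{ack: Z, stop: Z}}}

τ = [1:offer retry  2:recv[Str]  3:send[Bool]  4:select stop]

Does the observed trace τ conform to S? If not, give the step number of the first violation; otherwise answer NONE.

@1 offer retry  match  residual = recv[Str].send[Bool].select{stop: end, retry: μZ.…, ok: μZ.…}
@2 recv[Str]  match  residual = send[Bool].select{stop: end, retry: μZ.…, ok: μZ.…}
@3 send[Bool]  match  residual = select{stop: end, retry: μZ.…, ok: μZ.…}
@4 select stop  match  residual = end
trace exhausted — no violation

NONE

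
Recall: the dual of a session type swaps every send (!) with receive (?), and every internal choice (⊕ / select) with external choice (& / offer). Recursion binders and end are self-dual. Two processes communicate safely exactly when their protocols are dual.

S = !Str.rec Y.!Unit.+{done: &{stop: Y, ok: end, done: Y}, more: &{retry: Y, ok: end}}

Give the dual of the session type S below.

!Str = ?Str
  rec Y = rec Y  (binder kept)
    !Unit = ?Unit
      +{done,more} = &{done,more}  (select→offer)
        • done:
          &{stop,ok,done} = +{stop,ok,done}  (external→internal)
            • stop:
              Y self-dual
            • ok:
              end self-dual
            • done:
              Y self-dual
        • more:
          &{retry,ok} = +{retry,ok}  (external→internal)
            • retry:
              Y self-dual
            • ok:
              end self-dual

?Str.rec Y.?Unit.&{done: +{stop: Y, ok: end, done: Y}, more: +{retry: Y, ok: end}}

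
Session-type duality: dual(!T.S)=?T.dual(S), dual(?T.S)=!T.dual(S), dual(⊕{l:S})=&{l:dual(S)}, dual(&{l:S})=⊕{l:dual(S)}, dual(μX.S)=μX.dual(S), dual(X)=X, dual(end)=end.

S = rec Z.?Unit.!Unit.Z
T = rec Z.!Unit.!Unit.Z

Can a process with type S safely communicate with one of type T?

rec Z vs rec Z  ok (μ self-dual)
  ?Unit vs !Unit  ok
    !Unit vs !Unit  ✗ same direction on both sides — not dual

NO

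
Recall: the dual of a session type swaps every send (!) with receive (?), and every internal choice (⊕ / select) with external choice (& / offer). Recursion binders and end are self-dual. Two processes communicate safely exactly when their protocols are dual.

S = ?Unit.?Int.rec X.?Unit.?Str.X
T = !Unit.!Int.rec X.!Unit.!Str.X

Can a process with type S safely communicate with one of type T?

YES

?Unit ‖ !Unit  ok
  ?Int ‖ !Int  ok
    rec X ‖ rec X  ok (binder kept)
      ?Unit ‖ !Unit  ok
        ?Str ‖ !Str  ok
          X ‖ X  ok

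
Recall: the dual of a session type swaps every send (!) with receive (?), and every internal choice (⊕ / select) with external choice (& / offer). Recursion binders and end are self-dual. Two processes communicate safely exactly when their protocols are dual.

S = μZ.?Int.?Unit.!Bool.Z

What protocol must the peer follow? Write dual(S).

μZ.!Int.!Unit.?Bool.Z

μZ ↦ μZ  (μ self-dual)
  ?Int ↦ !Int
    ?Unit ↦ !Unit
      !Bool ↦ ?Bool
        dual(Z) = Z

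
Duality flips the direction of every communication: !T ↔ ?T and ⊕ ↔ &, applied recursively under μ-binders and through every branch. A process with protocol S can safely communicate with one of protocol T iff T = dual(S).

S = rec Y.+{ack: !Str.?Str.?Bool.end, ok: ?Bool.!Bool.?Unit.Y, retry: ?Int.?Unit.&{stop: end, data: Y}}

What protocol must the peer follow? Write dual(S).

rec Y → rec Y  (μ self-dual)
  +{ack,ok,retry} → &{ack,ok,retry}  (⊕→&)
    case ack:
      !Str → ?Str
        ?Str → !Str
          ?Bool → !Bool
            dual(end) = end
    case ok:
      ?Bool → !Bool
        !Bool → ?Bool
          ?Unit → !Unit
            dual(Y) = Y
    case retry:
      ?Int → !Int
        ?Unit → !Unit
          &{stop,data} → +{stop,data}  (&→⊕)
            case stop:
              dual(end) = end
            case data:
              dual(Y) = Y

rec Y.&{ack: ?Str.!Str.!Bool.end, ok: !Bool.?Bool.!Unit.Y, retry: !Int.!Unit.+{stop: end, data: Y}}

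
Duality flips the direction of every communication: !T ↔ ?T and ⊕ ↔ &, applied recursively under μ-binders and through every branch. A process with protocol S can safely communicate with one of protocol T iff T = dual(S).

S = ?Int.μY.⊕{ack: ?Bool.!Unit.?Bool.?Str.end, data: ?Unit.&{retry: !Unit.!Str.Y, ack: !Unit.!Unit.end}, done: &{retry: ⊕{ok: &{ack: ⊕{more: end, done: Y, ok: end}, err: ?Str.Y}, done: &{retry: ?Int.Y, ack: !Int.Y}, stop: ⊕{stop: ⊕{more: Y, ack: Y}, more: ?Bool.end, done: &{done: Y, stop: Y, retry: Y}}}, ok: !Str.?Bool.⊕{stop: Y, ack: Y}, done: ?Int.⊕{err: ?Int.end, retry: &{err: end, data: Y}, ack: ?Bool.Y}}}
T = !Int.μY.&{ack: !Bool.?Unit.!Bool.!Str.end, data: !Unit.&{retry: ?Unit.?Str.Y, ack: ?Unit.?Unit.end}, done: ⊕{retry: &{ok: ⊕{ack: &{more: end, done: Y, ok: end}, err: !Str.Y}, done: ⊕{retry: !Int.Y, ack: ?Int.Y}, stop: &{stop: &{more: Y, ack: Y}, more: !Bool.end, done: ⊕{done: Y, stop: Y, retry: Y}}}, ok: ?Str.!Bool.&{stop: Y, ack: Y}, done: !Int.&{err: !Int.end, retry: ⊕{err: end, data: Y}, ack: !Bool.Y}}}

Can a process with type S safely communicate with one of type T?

NO

?Int vs !Int  ✓
  μY vs μY  ✓ (binder kept)
    ⊕{ack,data,done} vs &{ack,data,done}  ✓ labels match
      [ack]
        ?Bool vs !Bool  ✓
          !Unit vs ?Unit  ✓
            ?Bool vs !Bool  ✓
              ?Str vs !Str  ✓
                end vs end  ✓
      [data]
        ?Unit vs !Unit  ✓
          &{retry,ack} vs &{retry,ack}  ✗ choice polarity not flipped — not dual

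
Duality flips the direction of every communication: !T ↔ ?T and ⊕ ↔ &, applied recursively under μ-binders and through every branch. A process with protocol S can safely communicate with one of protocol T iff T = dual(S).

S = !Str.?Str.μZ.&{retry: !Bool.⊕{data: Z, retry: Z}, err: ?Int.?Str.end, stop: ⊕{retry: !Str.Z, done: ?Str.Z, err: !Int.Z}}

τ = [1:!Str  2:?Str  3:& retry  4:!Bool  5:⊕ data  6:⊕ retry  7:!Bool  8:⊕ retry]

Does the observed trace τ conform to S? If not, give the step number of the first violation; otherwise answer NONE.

6

step 1: !Str  ok  now at ?Str.μZ.…
step 2: ?Str  ok  now at μZ.…
step 3: & retry  ok  now at !Bool.⊕{data: μZ.…, retry: μZ.…}
step 4: !Bool  ok  now at ⊕{data: μZ.…, retry: μZ.…}
step 5: ⊕ data  ok  now at μZ.…
step 6: got ⊕ retry, protocol expects & retry or & err or & stop  ✗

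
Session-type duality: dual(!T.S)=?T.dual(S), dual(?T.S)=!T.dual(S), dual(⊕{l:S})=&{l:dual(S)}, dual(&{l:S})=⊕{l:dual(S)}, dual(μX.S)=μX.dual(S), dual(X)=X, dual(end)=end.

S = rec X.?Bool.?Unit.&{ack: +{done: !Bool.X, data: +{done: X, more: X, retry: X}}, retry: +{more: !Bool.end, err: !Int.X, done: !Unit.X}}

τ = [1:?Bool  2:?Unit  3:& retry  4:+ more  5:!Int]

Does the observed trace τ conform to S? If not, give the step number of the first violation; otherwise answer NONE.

5

step 1: ?Bool  ok  now at ?Unit.&{ack: +{done: !Bool.rec X.…, data: +{done: rec X.…, more: rec X.…, retry: rec X.…}}, retry: +{more: !Bool.end, err: !Int.rec X.…, done: !Unit.rec X.…}}
step 2: ?Unit  ok  now at &{ack: +{done: !Bool.rec X.…, data: +{done: rec X.…, more: rec X.…, retry: rec X.…}}, retry: +{more: !Bool.end, err: !Int.rec X.…, done: !Unit.rec X.…}}
step 3: & retry  ok  now at +{more: !Bool.end, err: !Int.rec X.…, done: !Unit.rec X.…}
step 4: + more  ok  now at !Bool.end
step 5: got !Int, protocol expects !Bool  ✗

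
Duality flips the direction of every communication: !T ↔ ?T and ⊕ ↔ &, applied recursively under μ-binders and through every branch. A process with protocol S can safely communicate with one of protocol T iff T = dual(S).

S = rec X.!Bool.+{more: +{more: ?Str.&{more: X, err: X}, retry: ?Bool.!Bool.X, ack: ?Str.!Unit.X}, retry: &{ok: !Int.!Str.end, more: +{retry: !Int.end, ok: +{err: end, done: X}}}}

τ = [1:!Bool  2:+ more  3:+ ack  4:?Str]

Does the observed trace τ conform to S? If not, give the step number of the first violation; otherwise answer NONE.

@1 !Bool  match  now at +{more: +{more: ?Str.&{more: rec X.…, err: rec X.…}, retry: ?Bool.!Bool.rec X.…, ack: ?Str.!Unit.rec X.…}, retry: &{ok: !Int.!Str.end, more: +{retry: !Int.end, ok: +{err: end, done: rec X.…}}}}
@2 + more  match  now at +{more: ?Str.&{more: rec X.…, err: rec X.…}, retry: ?Bool.!Bool.rec X.…, ack: ?Str.!Unit.rec X.…}
@3 + ack  match  now at ?Str.!Unit.rec X.…
@4 ?Str  match  now at !Unit.rec X.…
all 4 steps conform

NONE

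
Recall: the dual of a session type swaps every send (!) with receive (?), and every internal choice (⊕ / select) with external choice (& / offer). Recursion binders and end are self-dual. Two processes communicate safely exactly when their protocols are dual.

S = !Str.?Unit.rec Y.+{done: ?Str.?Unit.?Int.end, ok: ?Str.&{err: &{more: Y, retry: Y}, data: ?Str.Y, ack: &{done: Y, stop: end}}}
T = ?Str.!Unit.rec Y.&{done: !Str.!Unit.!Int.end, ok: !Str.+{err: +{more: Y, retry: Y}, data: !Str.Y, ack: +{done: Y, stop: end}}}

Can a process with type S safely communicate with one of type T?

!Str ‖ ?Str  ok
  ?Unit ‖ !Unit  ok
    rec Y ‖ rec Y  ok (μ self-dual)
      +{done,ok} ‖ &{done,ok}  ok labels match
        case done:
          ?Str ‖ !Str  ok
            ?Unit ‖ !Unit  ok
              ?Int ‖ !Int  ok
                end ‖ end  ok
        case ok:
          ?Str ‖ !Str  ok
            &{err,data,ack} ‖ +{err,data,ack}  ok labels match
              case err:
                &{more,retry} ‖ +{more,retry}  ok labels match
                  case more:
                    Y ‖ Y  ok
                  case retry:
                    Y ‖ Y  ok
              case data:
                ?Str ‖ !Str  ok
                  Y ‖ Y  ok
              case ack:
                &{done,stop} ‖ +{done,stop}  ok labels match
                  case done:
                    Y ‖ Y  ok
                  case stop:
                    end ‖ end  ok

YES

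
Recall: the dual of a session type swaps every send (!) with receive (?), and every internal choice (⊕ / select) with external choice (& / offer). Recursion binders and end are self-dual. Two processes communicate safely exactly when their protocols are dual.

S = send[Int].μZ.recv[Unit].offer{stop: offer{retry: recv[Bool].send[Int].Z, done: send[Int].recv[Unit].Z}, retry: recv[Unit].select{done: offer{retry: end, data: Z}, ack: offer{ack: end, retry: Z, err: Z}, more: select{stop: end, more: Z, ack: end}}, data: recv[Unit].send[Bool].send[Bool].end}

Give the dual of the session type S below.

recv[Int].μZ.send[Unit].select{stop: select{retry: send[Bool].recv[Int].Z, done: recv[Int].send[Unit].Z}, retry: send[Unit].offer{done: select{retry: end, data: Z}, ack: select{ack: end, retry: Z, err: Z}, more: offer{stop: end, more: Z, ack: end}}, data: send[Unit].recv[Bool].recv[Bool].end}

send[Int] ↦ recv[Int]
  μZ ↦ μZ  (rec unchanged)
    recv[Unit] ↦ send[Unit]
      offer{stop,retry,data} ↦ select{stop,retry,data}  (&→⊕)
        [stop]
          offer{retry,done} ↦ select{retry,done}  (&→⊕)
            [retry]
              recv[Bool] ↦ send[Bool]
                send[Int] ↦ recv[Int]
                  Z self-dual
            [done]
              send[Int] ↦ recv[Int]
                recv[Unit] ↦ send[Unit]
                  Z self-dual
        [retry]
          recv[Unit] ↦ send[Unit]
            select{done,ack,more} ↦ offer{done,ack,more}  (internal→external)
              [done]
                offer{retry,data} ↦ select{retry,data}  (&→⊕)
                  [retry]
                    end self-dual
                  [data]
                    Z self-dual
              [ack]
                offer{ack,retry,err} ↦ select{ack,retry,err}  (&→⊕)
                  [ack]
                    end self-dual
                  [retry]
                    Z self-dual
                  [err]
                    Z self-dual
              [more]
                select{stop,more,ack} ↦ offer{stop,more,ack}  (internal→external)
                  [stop]
                    end self-dual
                  [more]
                    Z self-dual
                  [ack]
                    end self-dual
        [data]
          recv[Unit] ↦ send[Unit]
            send[Bool] ↦ recv[Bool]
              send[Bool] ↦ recv[Bool]
                end self-dual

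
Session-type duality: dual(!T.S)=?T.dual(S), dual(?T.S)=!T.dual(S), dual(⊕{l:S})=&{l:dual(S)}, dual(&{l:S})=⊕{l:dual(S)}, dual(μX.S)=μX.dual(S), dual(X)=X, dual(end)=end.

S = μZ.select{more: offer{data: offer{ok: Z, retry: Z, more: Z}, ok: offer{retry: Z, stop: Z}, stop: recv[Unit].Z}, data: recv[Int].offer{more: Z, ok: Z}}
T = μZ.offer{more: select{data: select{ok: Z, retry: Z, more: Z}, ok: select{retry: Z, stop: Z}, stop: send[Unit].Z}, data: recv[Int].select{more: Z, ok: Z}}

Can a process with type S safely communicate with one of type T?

NO

μZ ‖ μZ  ✓ (binder kept)
  select{more,data} ‖ offer{more,data}  ✓ labels match
    • more:
      offer{data,ok,stop} ‖ select{data,ok,stop}  ✓ labels match
        • data:
          offer{ok,retry,more} ‖ select{ok,retry,more}  ✓ labels match
            • ok:
              Z ‖ Z  ✓
            • retry:
              Z ‖ Z  ✓
            • more:
              Z ‖ Z  ✓
        • ok:
          offer{retry,stop} ‖ select{retry,stop}  ✓ labels match
            • retry:
              Z ‖ Z  ✓
            • stop:
              Z ‖ Z  ✓
        • stop:
          recv[Unit] ‖ send[Unit]  ✓
            Z ‖ Z  ✓
    • data:
      recv[Int] ‖ recv[Int]  ✗ same direction on both sides — not dual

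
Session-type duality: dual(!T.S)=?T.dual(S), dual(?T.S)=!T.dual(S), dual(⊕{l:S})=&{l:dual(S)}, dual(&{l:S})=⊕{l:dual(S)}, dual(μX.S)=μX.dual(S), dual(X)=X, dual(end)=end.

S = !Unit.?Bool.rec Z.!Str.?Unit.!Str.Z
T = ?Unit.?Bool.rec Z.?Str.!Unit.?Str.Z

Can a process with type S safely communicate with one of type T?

!Unit vs ?Unit  ✓
  ?Bool vs ?Bool  ✗ same direction on both sides — not dual

NO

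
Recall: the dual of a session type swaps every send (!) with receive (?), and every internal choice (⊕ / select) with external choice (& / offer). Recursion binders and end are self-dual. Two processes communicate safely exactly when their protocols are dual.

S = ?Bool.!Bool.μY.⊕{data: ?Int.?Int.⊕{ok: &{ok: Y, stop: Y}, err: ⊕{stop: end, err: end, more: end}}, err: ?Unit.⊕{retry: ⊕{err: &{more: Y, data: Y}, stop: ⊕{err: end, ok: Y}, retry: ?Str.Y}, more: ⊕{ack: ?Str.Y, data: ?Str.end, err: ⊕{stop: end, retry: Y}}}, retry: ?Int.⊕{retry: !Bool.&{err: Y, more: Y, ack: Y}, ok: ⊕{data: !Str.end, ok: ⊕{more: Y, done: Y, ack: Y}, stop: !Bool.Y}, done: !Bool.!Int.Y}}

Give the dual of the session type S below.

?Bool = !Bool
  !Bool = ?Bool
    μY = μY  (rec unchanged)
      ⊕{data,err,retry} = &{data,err,retry}  (⊕→&)
        • data:
          ?Int = !Int
            ?Int = !Int
              ⊕{ok,err} = &{ok,err}  (⊕→&)
                • ok:
                  &{ok,stop} = ⊕{ok,stop}  (&→⊕)
                    • ok:
                      dual(Y) = Y
                    • stop:
                      dual(Y) = Y
                • err:
                  ⊕{stop,err,more} = &{stop,err,more}  (⊕→&)
                    • stop:
                      dual(end) = end
                    • err:
                      dual(end) = end
                    • more:
                      dual(end) = end
        • err:
          ?Unit = !Unit
            ⊕{retry,more} = &{retry,more}  (⊕→&)
              • retry:
                ⊕{err,stop,retry} = &{err,stop,retry}  (⊕→&)
                  • err:
                    &{more,data} = ⊕{more,data}  (&→⊕)
                      • more:
                        dual(Y) = Y
                      • data:
                        dual(Y) = Y
                  • stop:
                    ⊕{err,ok} = &{err,ok}  (⊕→&)
                      • err:
                        dual(end) = end
                      • ok:
                        dual(Y) = Y
                  • retry:
                    ?Str = !Str
                      dual(Y) = Y
              • more:
                ⊕{ack,data,err} = &{ack,data,err}  (⊕→&)
                  • ack:
                    ?Str = !Str
                      dual(Y) = Y
                  • data:
                    ?Str = !Str
                      dual(end) = end
                  • err:
                    ⊕{stop,retry} = &{stop,retry}  (⊕→&)
                      • stop:
                        dual(end) = end
                      • retry:
                        dual(Y) = Y
        • retry:
          ?Int = !Int
            ⊕{retry,ok,done} = &{retry,ok,done}  (⊕→&)
              • retry:
                !Bool = ?Bool
                  &{err,more,ack} = ⊕{err,more,ack}  (&→⊕)
                    • err:
                      dual(Y) = Y
                    • more:
                      dual(Y) = Y
                    • ack:
                      dual(Y) = Y
              • ok:
                ⊕{data,ok,stop} = &{data,ok,stop}  (⊕→&)
                  • data:
                    !Str = ?Str
                      dual(end) = end
                  • ok:
                    ⊕{more,done,ack} = &{more,done,ack}  (⊕→&)
                      • more:
                        dual(Y) = Y
                      • done:
                        dual(Y) = Y
                      • ack:
                        dual(Y) = Y
                  • stop:
                    !Bool = ?Bool
                      dual(Y) = Y
              • done:
                !Bool = ?Bool
                  !Int = ?Int
                    dual(Y) = Y

!Bool.?Bool.μY.&{data: !Int.!Int.&{ok: ⊕{ok: Y, stop: Y}, err: &{stop: end, err: end, more: end}}, err: !Unit.&{retry: &{err: ⊕{more: Y, data: Y}, stop: &{err: end, ok: Y}, retry: !Str.Y}, more: &{ack: !Str.Y, data: !Str.end, err: &{stop: end, retry: Y}}}, retry: !Int.&{retry: ?Bool.⊕{err: Y, more: Y, ack: Y}, ok: &{data: ?Str.end, ok: &{more: Y, done: Y, ack: Y}, stop: ?Bool.Y}, done: ?Bool.?Int.Y}}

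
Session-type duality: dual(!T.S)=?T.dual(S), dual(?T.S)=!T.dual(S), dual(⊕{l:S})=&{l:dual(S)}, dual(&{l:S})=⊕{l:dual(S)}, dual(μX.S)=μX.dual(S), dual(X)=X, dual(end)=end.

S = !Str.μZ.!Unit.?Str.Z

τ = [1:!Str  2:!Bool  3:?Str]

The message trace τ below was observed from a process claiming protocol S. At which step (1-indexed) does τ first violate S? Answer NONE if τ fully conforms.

step 1: !Str  ok  state: μZ.…
step 2: got !Bool, protocol expects !Unit  ✗

2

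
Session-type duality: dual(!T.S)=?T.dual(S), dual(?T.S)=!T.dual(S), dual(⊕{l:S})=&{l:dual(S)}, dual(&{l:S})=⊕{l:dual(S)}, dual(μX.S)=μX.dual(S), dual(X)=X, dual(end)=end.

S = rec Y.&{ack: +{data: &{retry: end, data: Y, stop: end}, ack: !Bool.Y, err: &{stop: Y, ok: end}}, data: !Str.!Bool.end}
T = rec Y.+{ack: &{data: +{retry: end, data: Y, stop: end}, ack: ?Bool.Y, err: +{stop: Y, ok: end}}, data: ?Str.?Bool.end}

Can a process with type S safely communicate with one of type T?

rec Y ‖ rec Y  ok (binder kept)
  &{ack,data} ‖ +{ack,data}  ok labels match
    • ack:
      +{data,ack,err} ‖ &{data,ack,err}  ok labels match
        • data:
          &{retry,data,stop} ‖ +{retry,data,stop}  ok labels match
            • retry:
              end ‖ end  ok
            • data:
              Y ‖ Y  ok
            • stop:
              end ‖ end  ok
        • ack:
          !Bool ‖ ?Bool  ok
            Y ‖ Y  ok
        • err:
          &{stop,ok} ‖ +{stop,ok}  ok labels match
            • stop:
              Y ‖ Y  ok
            • ok:
              end ‖ end  ok
    • data:
      !Str ‖ ?Str  ok
        !Bool ‖ ?Bool  ok
          end ‖ end  ok

YES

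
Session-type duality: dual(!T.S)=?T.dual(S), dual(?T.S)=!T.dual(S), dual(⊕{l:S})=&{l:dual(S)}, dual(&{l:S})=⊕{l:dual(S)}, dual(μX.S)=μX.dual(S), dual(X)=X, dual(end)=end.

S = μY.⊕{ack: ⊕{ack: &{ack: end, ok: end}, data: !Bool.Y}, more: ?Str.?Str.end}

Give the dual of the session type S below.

μY.&{ack: &{ack: ⊕{ack: end, ok: end}, data: ?Bool.Y}, more: !Str.!Str.end}

μY = μY  (binder kept)
  ⊕{ack,more} = &{ack,more}  (internal→external)
    [ack]
      ⊕{ack,data} = &{ack,data}  (internal→external)
        [ack]
          &{ack,ok} = ⊕{ack,ok}  (&→⊕)
            [ack]
              dual(end) = end
            [ok]
              dual(end) = end
        [data]
          !Bool = ?Bool
            dual(Y) = Y
    [more]
      ?Str = !Str
        ?Str = !Str
          dual(end) = end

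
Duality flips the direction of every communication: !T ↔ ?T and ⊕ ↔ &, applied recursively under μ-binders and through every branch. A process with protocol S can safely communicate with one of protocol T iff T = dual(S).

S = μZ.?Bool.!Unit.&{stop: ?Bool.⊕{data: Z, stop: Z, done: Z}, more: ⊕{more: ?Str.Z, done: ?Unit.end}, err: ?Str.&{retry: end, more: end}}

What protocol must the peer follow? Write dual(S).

μZ ↦ μZ  (μ self-dual)
  ?Bool ↦ !Bool
    !Unit ↦ ?Unit
      &{stop,more,err} ↦ ⊕{stop,more,err}  (external→internal)
        • stop:
          ?Bool ↦ !Bool
            ⊕{data,stop,done} ↦ &{data,stop,done}  (select→offer)
              • data:
                Z self-dual
              • stop:
                Z self-dual
              • done:
                Z self-dual
        • more:
          ⊕{more,done} ↦ &{more,done}  (select→offer)
            • more:
              ?Str ↦ !Str
                Z self-dual
            • done:
              ?Unit ↦ !Unit
                end self-dual
        • err:
          ?Str ↦ !Str
            &{retry,more} ↦ ⊕{retry,more}  (external→internal)
              • retry:
                end self-dual
              • more:
                end self-dual

μZ.!Bool.?Unit.⊕{stop: !Bool.&{data: Z, stop: Z, done: Z}, more: &{more: !Str.Z, done: !Unit.end}, err: !Str.⊕{retry: end, more: end}}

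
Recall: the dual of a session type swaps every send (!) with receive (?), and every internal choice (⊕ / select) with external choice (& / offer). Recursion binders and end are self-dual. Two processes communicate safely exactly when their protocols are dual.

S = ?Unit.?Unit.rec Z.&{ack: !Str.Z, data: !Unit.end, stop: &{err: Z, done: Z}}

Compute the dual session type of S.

?Unit = !Unit
  ?Unit = !Unit
    rec Z = rec Z  (rec unchanged)
      &{ack,data,stop} = +{ack,data,stop}  (external→internal)
        • ack:
          !Str = ?Str
            dual(Z) = Z
        • data:
          !Unit = ?Unit
            dual(end) = end
        • stop:
          &{err,done} = +{err,done}  (external→internal)
            • err:
              dual(Z) = Z
            • done:
              dual(Z) = Z

!Unit.!Unit.rec Z.+{ack: ?Str.Z, data: ?Unit.end, stop: +{err: Z, done: Z}}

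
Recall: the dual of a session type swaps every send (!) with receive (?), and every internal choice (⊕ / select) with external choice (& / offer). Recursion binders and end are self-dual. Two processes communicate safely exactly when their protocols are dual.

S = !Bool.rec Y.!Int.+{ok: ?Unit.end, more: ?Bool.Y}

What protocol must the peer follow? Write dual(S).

?Bool.rec Y.?Int.&{ok: !Unit.end, more: !Bool.Y}

!Bool → ?Bool
  rec Y → rec Y  (rec unchanged)
    !Int → ?Int
      +{ok,more} → &{ok,more}  (⊕→&)
        [ok]
          ?Unit → !Unit
            dual(end) = end
        [more]
          ?Bool → !Bool
            dual(Y) = Y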